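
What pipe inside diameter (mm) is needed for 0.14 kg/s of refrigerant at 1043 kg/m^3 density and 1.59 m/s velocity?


A = m_dot / (rho * v) = 0.14 / (1043 * 1.59) = 0.00008442024397 m^2
d = sqrt(4*A/pi) * 1000
d = 10.4 mm

10.4


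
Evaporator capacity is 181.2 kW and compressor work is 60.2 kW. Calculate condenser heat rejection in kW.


Q_cond = Q_evap + W
Q_cond = 181.2 + 60.2
Q_cond = 241.4 kW

241.4


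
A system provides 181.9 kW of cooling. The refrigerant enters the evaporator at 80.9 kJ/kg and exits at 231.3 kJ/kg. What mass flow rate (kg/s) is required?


dh = 231.3 - 80.9 = 150.4 kJ/kg
m_dot = Q / dh = 181.9 / 150.4 = 1.2094 kg/s

1.2094


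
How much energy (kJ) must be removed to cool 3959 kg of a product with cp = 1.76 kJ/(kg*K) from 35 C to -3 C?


dT = 35 - (-3) = 38 K
Q = m * cp * dT = 3959 * 1.76 * 38
Q = 264778 kJ

264778


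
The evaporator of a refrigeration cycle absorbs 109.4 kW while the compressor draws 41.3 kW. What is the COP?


COP = Q_evap / W
COP = 109.4 / 41.3
COP = 2.649

2.649


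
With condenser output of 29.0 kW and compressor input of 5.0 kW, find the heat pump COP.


COP_hp = Q_cond / W
COP_hp = 29.0 / 5.0
COP_hp = 5.8

5.8


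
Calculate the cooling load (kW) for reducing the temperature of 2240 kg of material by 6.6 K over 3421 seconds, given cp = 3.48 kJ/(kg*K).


Q = m * cp * dT / t
Q = 2240 * 3.48 * 6.6 / 3421
Q = 15.039 kW

15.039


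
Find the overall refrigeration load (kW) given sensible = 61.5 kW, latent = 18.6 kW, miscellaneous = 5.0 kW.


Q_total = Q_s + Q_l + Q_misc
Q_total = 61.5 + 18.6 + 5.0
Q_total = 85.1 kW

85.1


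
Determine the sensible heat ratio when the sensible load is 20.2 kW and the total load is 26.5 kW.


SHR = Q_sensible / Q_total
SHR = 20.2 / 26.5
SHR = 0.762

0.762


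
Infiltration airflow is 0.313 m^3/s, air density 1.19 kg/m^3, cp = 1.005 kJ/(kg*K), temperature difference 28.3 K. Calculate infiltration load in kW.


Q = V_dot * rho * cp * dT
Q = 0.313 * 1.19 * 1.005 * 28.3
Q = 10.594 kW

10.594


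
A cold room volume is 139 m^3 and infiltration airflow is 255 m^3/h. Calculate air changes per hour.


ACH = flow / volume
ACH = 255 / 139
ACH = 1.835

1.835


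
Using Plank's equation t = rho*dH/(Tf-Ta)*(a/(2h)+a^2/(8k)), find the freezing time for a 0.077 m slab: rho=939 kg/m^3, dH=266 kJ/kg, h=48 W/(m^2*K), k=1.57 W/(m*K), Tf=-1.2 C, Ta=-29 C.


dT = -1.2 - (-29) = 27.8 K
term1 = a/(2h) = 0.077/(2*48) = 0.0008020833333
term2 = a^2/(8k) = 0.077^2/(8*1.57) = 0.0004720541401
t = rho*dH*1000/dT * (term1 + term2)
t = 939*266*1000/27.8 * (0.0008020833333 + 0.0004720541401)
t = 11448 s

11448


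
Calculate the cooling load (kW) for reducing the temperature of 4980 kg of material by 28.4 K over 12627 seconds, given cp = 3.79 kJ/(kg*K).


Q = m * cp * dT / t
Q = 4980 * 3.79 * 28.4 / 12627
Q = 42.451 kW

42.451


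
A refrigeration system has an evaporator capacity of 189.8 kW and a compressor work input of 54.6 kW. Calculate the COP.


COP = Q_evap / W
COP = 189.8 / 54.6
COP = 3.476

3.476


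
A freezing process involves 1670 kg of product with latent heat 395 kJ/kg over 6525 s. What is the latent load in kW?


Q_lat = m * h_fg / t
Q_lat = 1670 * 395 / 6525
Q_lat = 101.1 kW

101.1


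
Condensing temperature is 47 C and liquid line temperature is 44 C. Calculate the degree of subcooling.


Subcooling = T_cond - T_liquid
Subcooling = 47 - 44
Subcooling = 3 K

3


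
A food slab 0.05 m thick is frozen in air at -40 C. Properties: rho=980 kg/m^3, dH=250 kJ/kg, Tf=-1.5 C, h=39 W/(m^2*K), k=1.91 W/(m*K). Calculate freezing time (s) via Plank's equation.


dT = -1.5 - (-40) = 38.5 K
term1 = a/(2h) = 0.05/(2*39) = 0.000641025641
term2 = a^2/(8k) = 0.05^2/(8*1.91) = 0.0001636125654
t = rho*dH*1000/dT * (term1 + term2)
t = 980*250*1000/38.5 * (0.000641025641 + 0.0001636125654)
t = 5120 s

5120


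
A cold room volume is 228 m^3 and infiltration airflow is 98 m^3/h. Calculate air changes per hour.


ACH = flow / volume
ACH = 98 / 228
ACH = 0.43

0.43


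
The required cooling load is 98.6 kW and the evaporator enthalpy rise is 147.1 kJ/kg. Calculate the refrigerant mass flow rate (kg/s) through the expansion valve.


m_dot = Q / dh
m_dot = 98.6 / 147.1
m_dot = 0.6703 kg/s

0.6703


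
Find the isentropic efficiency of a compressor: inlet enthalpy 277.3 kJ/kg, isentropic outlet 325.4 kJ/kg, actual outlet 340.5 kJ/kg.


dh_ideal = 325.4 - 277.3 = 48.1 kJ/kg
dh_actual = 340.5 - 277.3 = 63.2 kJ/kg
eta_s = dh_ideal / dh_actual = 48.1 / 63.2
eta_s = 0.7611

0.7611


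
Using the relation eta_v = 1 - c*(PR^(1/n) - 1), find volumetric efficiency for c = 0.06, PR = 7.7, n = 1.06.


PR^(1/n) = 7.7^(1/1.06) = 6.8598087
eta_v = 1 - 0.06 * (6.8598087 - 1)
eta_v = 0.6484

0.6484


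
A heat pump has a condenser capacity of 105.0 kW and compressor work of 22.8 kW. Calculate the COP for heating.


COP_hp = Q_cond / W
COP_hp = 105.0 / 22.8
COP_hp = 4.605

4.605


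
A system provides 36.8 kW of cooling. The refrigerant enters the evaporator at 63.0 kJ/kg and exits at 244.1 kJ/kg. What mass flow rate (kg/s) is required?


dh = 244.1 - 63.0 = 181.1 kJ/kg
m_dot = Q / dh = 36.8 / 181.1 = 0.2032 kg/s

0.2032


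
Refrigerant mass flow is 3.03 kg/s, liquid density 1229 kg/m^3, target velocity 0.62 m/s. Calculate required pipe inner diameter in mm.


A = m_dot / (rho * v) = 3.03 / (1229 * 0.62) = 0.003976482322 m^2
d = sqrt(4*A/pi) * 1000
d = 71.2 mm

71.2


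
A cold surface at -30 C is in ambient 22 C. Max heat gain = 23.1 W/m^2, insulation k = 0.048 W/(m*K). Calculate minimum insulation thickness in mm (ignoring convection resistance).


dT = 22 - (-30) = 52 K
thickness = k * dT / q_max * 1000
thickness = 0.048 * 52 / 23.1 * 1000
thickness = 108.1 mm

108.1


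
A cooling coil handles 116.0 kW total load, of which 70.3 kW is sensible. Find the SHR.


SHR = Q_sensible / Q_total
SHR = 70.3 / 116.0
SHR = 0.606

0.606


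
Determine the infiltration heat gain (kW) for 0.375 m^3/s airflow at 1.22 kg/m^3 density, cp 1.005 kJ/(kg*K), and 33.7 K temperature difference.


Q = V_dot * rho * cp * dT
Q = 0.375 * 1.22 * 1.005 * 33.7
Q = 15.495 kW

15.495


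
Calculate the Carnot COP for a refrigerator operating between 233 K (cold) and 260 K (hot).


dT = 260 - 233 = 27 K
COP_carnot = T_cold / dT = 233 / 27
COP_carnot = 8.63

8.63


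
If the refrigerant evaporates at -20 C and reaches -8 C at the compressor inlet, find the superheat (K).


Superheat = T_suction - T_evap
Superheat = -8 - (-20)
Superheat = 12 K

12


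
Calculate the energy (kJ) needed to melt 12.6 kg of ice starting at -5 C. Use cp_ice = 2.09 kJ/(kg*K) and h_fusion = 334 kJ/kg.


Sensible heat = cp * dT = 2.09 * 5 = 10.45 kJ/kg
Total per kg = 10.45 + 334 = 344.45 kJ/kg
Q = m * total = 12.6 * 344.45
Q = 4340.1 kJ

4340.1


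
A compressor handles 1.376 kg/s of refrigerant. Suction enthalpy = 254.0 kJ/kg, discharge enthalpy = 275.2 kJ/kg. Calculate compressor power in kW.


dh = 275.2 - 254.0 = 21.2 kJ/kg
W = m_dot * dh = 1.376 * 21.2 = 29.17 kW

29.17


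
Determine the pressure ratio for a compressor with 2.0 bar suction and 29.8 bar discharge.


PR = P_high / P_low
PR = 29.8 / 2.0
PR = 14.9

14.9


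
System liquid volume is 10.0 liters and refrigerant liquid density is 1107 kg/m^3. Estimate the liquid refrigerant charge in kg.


Charge = V * rho / 1000
Charge = 10.0 * 1107 / 1000
Charge = 11.07 kg

11.07


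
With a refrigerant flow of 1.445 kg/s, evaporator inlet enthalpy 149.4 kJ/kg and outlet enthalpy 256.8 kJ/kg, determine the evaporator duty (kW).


dh = 256.8 - 149.4 = 107.4 kJ/kg
Q_evap = m_dot * dh = 1.445 * 107.4
Q_evap = 155.19 kW

155.19


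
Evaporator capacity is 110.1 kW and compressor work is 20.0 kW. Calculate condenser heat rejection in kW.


Q_cond = Q_evap + W
Q_cond = 110.1 + 20.0
Q_cond = 130.1 kW

130.1


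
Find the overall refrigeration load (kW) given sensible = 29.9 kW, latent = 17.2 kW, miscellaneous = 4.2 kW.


Q_total = Q_s + Q_l + Q_misc
Q_total = 29.9 + 17.2 + 4.2
Q_total = 51.3 kW

51.3


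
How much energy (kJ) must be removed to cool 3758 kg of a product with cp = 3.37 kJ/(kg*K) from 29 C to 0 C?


dT = 29 - (0) = 29 K
Q = m * cp * dT = 3758 * 3.37 * 29
Q = 367269 kJ

367269


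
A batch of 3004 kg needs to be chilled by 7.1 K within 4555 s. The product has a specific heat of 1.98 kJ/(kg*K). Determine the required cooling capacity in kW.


Q = m * cp * dT / t
Q = 3004 * 1.98 * 7.1 / 4555
Q = 9.271 kW

9.271


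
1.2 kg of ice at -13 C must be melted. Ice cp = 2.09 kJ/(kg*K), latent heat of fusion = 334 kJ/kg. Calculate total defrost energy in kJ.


Sensible heat = cp * dT = 2.09 * 13 = 27.17 kJ/kg
Total per kg = 27.17 + 334 = 361.17 kJ/kg
Q = m * total = 1.2 * 361.17
Q = 433.4 kJ

433.4


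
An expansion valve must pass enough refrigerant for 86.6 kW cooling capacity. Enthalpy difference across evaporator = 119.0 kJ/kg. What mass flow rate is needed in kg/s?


m_dot = Q / dh
m_dot = 86.6 / 119.0
m_dot = 0.7277 kg/s

0.7277


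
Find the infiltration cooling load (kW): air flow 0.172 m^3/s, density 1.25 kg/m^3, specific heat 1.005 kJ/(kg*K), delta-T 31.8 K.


Q = V_dot * rho * cp * dT
Q = 0.172 * 1.25 * 1.005 * 31.8
Q = 6.871 kW

6.871


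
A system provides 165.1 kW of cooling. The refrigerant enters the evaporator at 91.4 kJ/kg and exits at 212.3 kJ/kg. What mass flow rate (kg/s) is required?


dh = 212.3 - 91.4 = 120.9 kJ/kg
m_dot = Q / dh = 165.1 / 120.9 = 1.3656 kg/s

1.3656


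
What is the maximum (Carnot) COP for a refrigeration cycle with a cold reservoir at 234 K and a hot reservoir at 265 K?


dT = 265 - 234 = 31 K
COP_carnot = T_cold / dT = 234 / 31
COP_carnot = 7.548

7.548


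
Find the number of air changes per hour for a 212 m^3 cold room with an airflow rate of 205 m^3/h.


ACH = flow / volume
ACH = 205 / 212
ACH = 0.967

0.967


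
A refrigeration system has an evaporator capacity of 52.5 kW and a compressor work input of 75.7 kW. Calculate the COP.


COP = Q_evap / W
COP = 52.5 / 75.7
COP = 0.694

0.694


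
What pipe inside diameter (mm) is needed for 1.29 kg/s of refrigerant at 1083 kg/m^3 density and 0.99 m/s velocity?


A = m_dot / (rho * v) = 1.29 / (1083 * 0.99) = 0.001203167408 m^2
d = sqrt(4*A/pi) * 1000
d = 39.1 mm

39.1


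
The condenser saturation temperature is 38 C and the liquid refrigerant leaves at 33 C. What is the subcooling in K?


Subcooling = T_cond - T_liquid
Subcooling = 38 - 33
Subcooling = 5 K

5


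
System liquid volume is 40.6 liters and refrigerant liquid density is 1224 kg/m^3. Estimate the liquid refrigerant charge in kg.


Charge = V * rho / 1000
Charge = 40.6 * 1224 / 1000
Charge = 49.69 kg

49.69


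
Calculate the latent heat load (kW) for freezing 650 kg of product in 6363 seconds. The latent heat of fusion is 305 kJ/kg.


Q_lat = m * h_fg / t
Q_lat = 650 * 305 / 6363
Q_lat = 31.16 kW

31.16


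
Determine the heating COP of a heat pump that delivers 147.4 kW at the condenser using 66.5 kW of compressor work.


COP_hp = Q_cond / W
COP_hp = 147.4 / 66.5
COP_hp = 2.217

2.217


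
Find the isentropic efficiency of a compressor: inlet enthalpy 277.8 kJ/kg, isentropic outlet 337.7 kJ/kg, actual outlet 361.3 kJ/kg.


dh_ideal = 337.7 - 277.8 = 59.9 kJ/kg
dh_actual = 361.3 - 277.8 = 83.5 kJ/kg
eta_s = dh_ideal / dh_actual = 59.9 / 83.5
eta_s = 0.7174

0.7174


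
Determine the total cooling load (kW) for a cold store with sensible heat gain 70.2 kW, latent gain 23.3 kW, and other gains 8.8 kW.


Q_total = Q_s + Q_l + Q_misc
Q_total = 70.2 + 23.3 + 8.8
Q_total = 102.3 kW

102.3


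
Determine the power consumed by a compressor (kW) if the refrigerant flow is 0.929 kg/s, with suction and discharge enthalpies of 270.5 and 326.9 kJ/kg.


dh = 326.9 - 270.5 = 56.4 kJ/kg
W = m_dot * dh = 0.929 * 56.4 = 52.4 kW

52.4


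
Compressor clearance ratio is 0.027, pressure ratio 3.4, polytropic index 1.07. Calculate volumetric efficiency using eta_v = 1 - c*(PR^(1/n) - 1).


PR^(1/n) = 3.4^(1/1.07) = 3.13840703
eta_v = 1 - 0.027 * (3.13840703 - 1)
eta_v = 0.9423

0.9423


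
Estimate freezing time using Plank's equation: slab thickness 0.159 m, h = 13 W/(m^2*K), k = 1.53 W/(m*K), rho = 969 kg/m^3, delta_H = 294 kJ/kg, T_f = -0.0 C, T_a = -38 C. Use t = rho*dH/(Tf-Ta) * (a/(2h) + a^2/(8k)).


dT = -0.0 - (-38) = 38.0 K
term1 = a/(2h) = 0.159/(2*13) = 0.006115384615
term2 = a^2/(8k) = 0.159^2/(8*1.53) = 0.002065441176
t = rho*dH*1000/dT * (term1 + term2)
t = 969*294*1000/38.0 * (0.006115384615 + 0.002065441176)
t = 61332 s

61332


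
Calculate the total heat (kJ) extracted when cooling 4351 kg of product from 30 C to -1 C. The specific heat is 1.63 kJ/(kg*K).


dT = 30 - (-1) = 31 K
Q = m * cp * dT = 4351 * 1.63 * 31
Q = 219856 kJ

219856


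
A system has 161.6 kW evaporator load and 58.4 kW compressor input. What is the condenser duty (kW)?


Q_cond = Q_evap + W
Q_cond = 161.6 + 58.4
Q_cond = 220.0 kW

220.0


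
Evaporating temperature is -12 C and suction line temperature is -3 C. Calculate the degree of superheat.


Superheat = T_suction - T_evap
Superheat = -3 - (-12)
Superheat = 9 K

9


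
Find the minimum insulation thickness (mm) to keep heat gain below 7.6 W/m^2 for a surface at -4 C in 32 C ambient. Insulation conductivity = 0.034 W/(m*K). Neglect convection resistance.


dT = 32 - (-4) = 36 K
thickness = k * dT / q_max * 1000
thickness = 0.034 * 36 / 7.6 * 1000
thickness = 161.1 mm

161.1


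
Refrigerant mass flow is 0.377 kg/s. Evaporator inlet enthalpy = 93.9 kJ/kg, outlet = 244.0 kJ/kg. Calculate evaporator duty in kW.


dh = 244.0 - 93.9 = 150.1 kJ/kg
Q_evap = m_dot * dh = 0.377 * 150.1
Q_evap = 56.59 kW

56.59


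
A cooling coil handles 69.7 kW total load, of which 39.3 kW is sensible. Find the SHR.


SHR = Q_sensible / Q_total
SHR = 39.3 / 69.7
SHR = 0.564

0.564


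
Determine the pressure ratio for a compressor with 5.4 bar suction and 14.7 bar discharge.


PR = P_high / P_low
PR = 14.7 / 5.4
PR = 2.722

2.722


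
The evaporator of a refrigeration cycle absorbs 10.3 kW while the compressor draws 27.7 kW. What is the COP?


COP = Q_evap / W
COP = 10.3 / 27.7
COP = 0.372

0.372


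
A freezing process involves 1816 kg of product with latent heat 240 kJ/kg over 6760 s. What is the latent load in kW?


Q_lat = m * h_fg / t
Q_lat = 1816 * 240 / 6760
Q_lat = 64.47 kW

64.47


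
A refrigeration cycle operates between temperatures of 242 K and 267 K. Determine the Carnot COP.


dT = 267 - 242 = 25 K
COP_carnot = T_cold / dT = 242 / 25
COP_carnot = 9.68

9.68


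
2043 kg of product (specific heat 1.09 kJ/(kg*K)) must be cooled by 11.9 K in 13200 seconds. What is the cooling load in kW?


Q = m * cp * dT / t
Q = 2043 * 1.09 * 11.9 / 13200
Q = 2.008 kW

2.008


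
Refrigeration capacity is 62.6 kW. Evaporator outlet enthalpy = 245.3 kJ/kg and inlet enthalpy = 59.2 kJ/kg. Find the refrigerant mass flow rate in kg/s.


dh = 245.3 - 59.2 = 186.1 kJ/kg
m_dot = Q / dh = 62.6 / 186.1 = 0.3364 kg/s

0.3364


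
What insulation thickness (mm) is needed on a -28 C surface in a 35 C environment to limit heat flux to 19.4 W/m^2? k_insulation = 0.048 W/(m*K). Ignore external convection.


dT = 35 - (-28) = 63 K
thickness = k * dT / q_max * 1000
thickness = 0.048 * 63 / 19.4 * 1000
thickness = 155.9 mm

155.9


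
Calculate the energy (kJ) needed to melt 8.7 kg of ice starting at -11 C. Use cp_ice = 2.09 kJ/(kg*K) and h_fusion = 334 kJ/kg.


Sensible heat = cp * dT = 2.09 * 11 = 22.99 kJ/kg
Total per kg = 22.99 + 334 = 356.99 kJ/kg
Q = m * total = 8.7 * 356.99
Q = 3105.8 kJ

3105.8


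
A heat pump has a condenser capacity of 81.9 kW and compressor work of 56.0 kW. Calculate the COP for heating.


COP_hp = Q_cond / W
COP_hp = 81.9 / 56.0
COP_hp = 1.463

1.463


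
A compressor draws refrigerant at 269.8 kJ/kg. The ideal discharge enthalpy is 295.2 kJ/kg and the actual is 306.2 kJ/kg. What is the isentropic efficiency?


dh_ideal = 295.2 - 269.8 = 25.4 kJ/kg
dh_actual = 306.2 - 269.8 = 36.4 kJ/kg
eta_s = dh_ideal / dh_actual = 25.4 / 36.4
eta_s = 0.6978

0.6978


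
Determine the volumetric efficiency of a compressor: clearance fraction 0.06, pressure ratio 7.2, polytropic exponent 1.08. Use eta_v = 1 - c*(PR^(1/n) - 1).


PR^(1/n) = 7.2^(1/1.08) = 6.22051563
eta_v = 1 - 0.06 * (6.22051563 - 1)
eta_v = 0.6868

0.6868


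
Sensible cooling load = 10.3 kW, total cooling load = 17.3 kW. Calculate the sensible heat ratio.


SHR = Q_sensible / Q_total
SHR = 10.3 / 17.3
SHR = 0.595

0.595


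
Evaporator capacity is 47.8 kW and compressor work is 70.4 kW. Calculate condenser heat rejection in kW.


Q_cond = Q_evap + W
Q_cond = 47.8 + 70.4
Q_cond = 118.2 kW

118.2


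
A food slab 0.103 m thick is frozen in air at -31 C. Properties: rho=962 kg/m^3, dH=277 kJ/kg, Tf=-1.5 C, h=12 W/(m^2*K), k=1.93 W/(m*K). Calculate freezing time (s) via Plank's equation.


dT = -1.5 - (-31) = 29.5 K
term1 = a/(2h) = 0.103/(2*12) = 0.004291666667
term2 = a^2/(8k) = 0.103^2/(8*1.93) = 0.000687111399
t = rho*dH*1000/dT * (term1 + term2)
t = 962*277*1000/29.5 * (0.004291666667 + 0.000687111399)
t = 44973 s

44973


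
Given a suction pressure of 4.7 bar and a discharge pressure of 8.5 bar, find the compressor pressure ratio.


PR = P_high / P_low
PR = 8.5 / 4.7
PR = 1.809

1.809


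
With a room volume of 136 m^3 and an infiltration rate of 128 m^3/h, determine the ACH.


ACH = flow / volume
ACH = 128 / 136
ACH = 0.941

0.941


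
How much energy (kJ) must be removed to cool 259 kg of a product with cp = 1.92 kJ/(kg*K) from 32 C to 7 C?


dT = 32 - (7) = 25 K
Q = m * cp * dT = 259 * 1.92 * 25
Q = 12432 kJ

12432


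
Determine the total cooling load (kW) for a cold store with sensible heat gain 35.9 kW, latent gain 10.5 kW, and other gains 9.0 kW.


Q_total = Q_s + Q_l + Q_misc
Q_total = 35.9 + 10.5 + 9.0
Q_total = 55.4 kW

55.4


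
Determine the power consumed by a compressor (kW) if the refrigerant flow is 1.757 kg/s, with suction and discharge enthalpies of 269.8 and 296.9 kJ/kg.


dh = 296.9 - 269.8 = 27.1 kJ/kg
W = m_dot * dh = 1.757 * 27.1 = 47.61 kW

47.61


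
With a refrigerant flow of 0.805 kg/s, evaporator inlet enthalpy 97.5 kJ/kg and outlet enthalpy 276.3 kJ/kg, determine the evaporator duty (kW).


dh = 276.3 - 97.5 = 178.8 kJ/kg
Q_evap = m_dot * dh = 0.805 * 178.8
Q_evap = 143.93 kW

143.93


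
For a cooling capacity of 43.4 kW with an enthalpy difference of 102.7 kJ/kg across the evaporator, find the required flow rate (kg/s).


m_dot = Q / dh
m_dot = 43.4 / 102.7
m_dot = 0.4226 kg/s

0.4226


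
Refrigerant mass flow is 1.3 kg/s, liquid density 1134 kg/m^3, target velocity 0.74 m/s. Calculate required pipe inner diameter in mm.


A = m_dot / (rho * v) = 1.3 / (1134 * 0.74) = 0.001549168216 m^2
d = sqrt(4*A/pi) * 1000
d = 44.4 mm

44.4


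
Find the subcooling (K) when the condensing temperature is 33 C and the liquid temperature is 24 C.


Subcooling = T_cond - T_liquid
Subcooling = 33 - 24
Subcooling = 9 K

9


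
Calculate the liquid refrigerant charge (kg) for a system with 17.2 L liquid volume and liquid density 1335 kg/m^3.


Charge = V * rho / 1000
Charge = 17.2 * 1335 / 1000
Charge = 22.96 kg

22.96


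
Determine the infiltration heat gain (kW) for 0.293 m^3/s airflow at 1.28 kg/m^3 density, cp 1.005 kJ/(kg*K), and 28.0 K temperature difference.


Q = V_dot * rho * cp * dT
Q = 0.293 * 1.28 * 1.005 * 28.0
Q = 10.554 kW

10.554


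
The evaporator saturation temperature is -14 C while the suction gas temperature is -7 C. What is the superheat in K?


Superheat = T_suction - T_evap
Superheat = -7 - (-14)
Superheat = 7 K

7


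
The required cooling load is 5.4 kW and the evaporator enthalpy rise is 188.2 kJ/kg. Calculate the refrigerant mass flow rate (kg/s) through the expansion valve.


m_dot = Q / dh
m_dot = 5.4 / 188.2
m_dot = 0.0287 kg/s

0.0287


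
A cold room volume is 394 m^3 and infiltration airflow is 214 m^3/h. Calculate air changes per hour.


ACH = flow / volume
ACH = 214 / 394
ACH = 0.543

0.543


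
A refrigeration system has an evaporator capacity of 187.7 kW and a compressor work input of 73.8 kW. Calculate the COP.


COP = Q_evap / W
COP = 187.7 / 73.8
COP = 2.543

2.543


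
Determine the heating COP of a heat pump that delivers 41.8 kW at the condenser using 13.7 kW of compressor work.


COP_hp = Q_cond / W
COP_hp = 41.8 / 13.7
COP_hp = 3.051

3.051


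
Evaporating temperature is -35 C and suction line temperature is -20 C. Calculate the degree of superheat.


Superheat = T_suction - T_evap
Superheat = -20 - (-35)
Superheat = 15 K

15


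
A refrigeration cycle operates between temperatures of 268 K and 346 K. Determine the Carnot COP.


dT = 346 - 268 = 78 K
COP_carnot = T_cold / dT = 268 / 78
COP_carnot = 3.436

3.436


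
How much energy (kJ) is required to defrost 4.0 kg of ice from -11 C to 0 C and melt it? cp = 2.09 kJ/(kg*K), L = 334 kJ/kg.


Sensible heat = cp * dT = 2.09 * 11 = 22.99 kJ/kg
Total per kg = 22.99 + 334 = 356.99 kJ/kg
Q = m * total = 4.0 * 356.99
Q = 1428.0 kJ

1428.0


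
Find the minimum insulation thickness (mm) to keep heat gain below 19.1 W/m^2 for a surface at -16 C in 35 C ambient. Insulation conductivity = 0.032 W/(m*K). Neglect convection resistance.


dT = 35 - (-16) = 51 K
thickness = k * dT / q_max * 1000
thickness = 0.032 * 51 / 19.1 * 1000
thickness = 85.4 mm

85.4


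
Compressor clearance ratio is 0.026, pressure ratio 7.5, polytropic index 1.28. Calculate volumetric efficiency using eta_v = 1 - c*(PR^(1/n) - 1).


PR^(1/n) = 7.5^(1/1.28) = 4.82660337
eta_v = 1 - 0.026 * (4.82660337 - 1)
eta_v = 0.9005

0.9005


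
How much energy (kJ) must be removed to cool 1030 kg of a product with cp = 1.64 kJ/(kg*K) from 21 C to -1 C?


dT = 21 - (-1) = 22 K
Q = m * cp * dT = 1030 * 1.64 * 22
Q = 37162 kJ

37162


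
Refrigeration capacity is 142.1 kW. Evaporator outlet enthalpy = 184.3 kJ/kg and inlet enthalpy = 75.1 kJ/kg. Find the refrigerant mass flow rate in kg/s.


dh = 184.3 - 75.1 = 109.2 kJ/kg
m_dot = Q / dh = 142.1 / 109.2 = 1.3013 kg/s

1.3013


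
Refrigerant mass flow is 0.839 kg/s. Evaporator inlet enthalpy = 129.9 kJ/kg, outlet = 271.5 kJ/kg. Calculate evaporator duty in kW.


dh = 271.5 - 129.9 = 141.6 kJ/kg
Q_evap = m_dot * dh = 0.839 * 141.6
Q_evap = 118.8 kW

118.8


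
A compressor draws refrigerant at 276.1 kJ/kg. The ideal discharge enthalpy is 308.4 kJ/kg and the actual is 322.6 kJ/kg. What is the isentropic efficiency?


dh_ideal = 308.4 - 276.1 = 32.3 kJ/kg
dh_actual = 322.6 - 276.1 = 46.5 kJ/kg
eta_s = dh_ideal / dh_actual = 32.3 / 46.5
eta_s = 0.6946

0.6946


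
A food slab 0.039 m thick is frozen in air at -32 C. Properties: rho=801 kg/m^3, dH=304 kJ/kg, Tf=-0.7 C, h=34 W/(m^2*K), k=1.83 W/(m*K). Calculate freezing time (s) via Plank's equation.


dT = -0.7 - (-32) = 31.3 K
term1 = a/(2h) = 0.039/(2*34) = 0.0005735294118
term2 = a^2/(8k) = 0.039^2/(8*1.83) = 0.0001038934426
t = rho*dH*1000/dT * (term1 + term2)
t = 801*304*1000/31.3 * (0.0005735294118 + 0.0001038934426)
t = 5270 s

5270


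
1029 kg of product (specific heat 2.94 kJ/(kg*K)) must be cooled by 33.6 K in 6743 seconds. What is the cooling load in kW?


Q = m * cp * dT / t
Q = 1029 * 2.94 * 33.6 / 6743
Q = 15.075 kW

15.075


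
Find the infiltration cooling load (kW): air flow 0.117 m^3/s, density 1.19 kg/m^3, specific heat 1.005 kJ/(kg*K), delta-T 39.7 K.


Q = V_dot * rho * cp * dT
Q = 0.117 * 1.19 * 1.005 * 39.7
Q = 5.555 kW

5.555


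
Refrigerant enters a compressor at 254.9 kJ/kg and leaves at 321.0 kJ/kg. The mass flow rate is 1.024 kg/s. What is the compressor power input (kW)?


dh = 321.0 - 254.9 = 66.1 kJ/kg
W = m_dot * dh = 1.024 * 66.1 = 67.69 kW

67.69


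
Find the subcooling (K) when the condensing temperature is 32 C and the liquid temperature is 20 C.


Subcooling = T_cond - T_liquid
Subcooling = 32 - 20
Subcooling = 12 K

12


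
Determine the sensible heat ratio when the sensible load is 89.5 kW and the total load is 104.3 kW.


SHR = Q_sensible / Q_total
SHR = 89.5 / 104.3
SHR = 0.858

0.858


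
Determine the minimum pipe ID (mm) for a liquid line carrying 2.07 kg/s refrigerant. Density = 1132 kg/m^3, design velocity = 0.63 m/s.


A = m_dot / (rho * v) = 2.07 / (1132 * 0.63) = 0.002902574457 m^2
d = sqrt(4*A/pi) * 1000
d = 60.8 mm

60.8


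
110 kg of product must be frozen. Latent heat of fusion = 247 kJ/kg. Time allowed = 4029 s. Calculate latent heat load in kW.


Q_lat = m * h_fg / t
Q_lat = 110 * 247 / 4029
Q_lat = 6.74 kW

6.74


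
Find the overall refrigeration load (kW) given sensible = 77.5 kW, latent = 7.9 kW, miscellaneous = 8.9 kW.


Q_total = Q_s + Q_l + Q_misc
Q_total = 77.5 + 7.9 + 8.9
Q_total = 94.3 kW

94.3


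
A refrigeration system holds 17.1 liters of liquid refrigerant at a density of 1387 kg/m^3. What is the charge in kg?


Charge = V * rho / 1000
Charge = 17.1 * 1387 / 1000
Charge = 23.72 kg

23.72


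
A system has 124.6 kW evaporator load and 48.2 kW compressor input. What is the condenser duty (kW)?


Q_cond = Q_evap + W
Q_cond = 124.6 + 48.2
Q_cond = 172.8 kW

172.8


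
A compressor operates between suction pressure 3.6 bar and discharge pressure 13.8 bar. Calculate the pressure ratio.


PR = P_high / P_low
PR = 13.8 / 3.6
PR = 3.833

3.833


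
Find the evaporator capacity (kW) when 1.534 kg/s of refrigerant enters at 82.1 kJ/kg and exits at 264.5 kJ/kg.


dh = 264.5 - 82.1 = 182.4 kJ/kg
Q_evap = m_dot * dh = 1.534 * 182.4
Q_evap = 279.8 kW

279.8


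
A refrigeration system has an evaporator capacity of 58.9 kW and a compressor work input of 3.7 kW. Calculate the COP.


COP = Q_evap / W
COP = 58.9 / 3.7
COP = 15.919

15.919


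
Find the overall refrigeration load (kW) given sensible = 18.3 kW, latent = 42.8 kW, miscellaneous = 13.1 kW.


Q_total = Q_s + Q_l + Q_misc
Q_total = 18.3 + 42.8 + 13.1
Q_total = 74.2 kW

74.2


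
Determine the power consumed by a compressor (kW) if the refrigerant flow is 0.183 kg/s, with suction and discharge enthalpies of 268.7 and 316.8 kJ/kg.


dh = 316.8 - 268.7 = 48.1 kJ/kg
W = m_dot * dh = 0.183 * 48.1 = 8.8 kW

8.8


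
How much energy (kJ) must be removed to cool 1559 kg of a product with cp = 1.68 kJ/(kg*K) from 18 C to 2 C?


dT = 18 - (2) = 16 K
Q = m * cp * dT = 1559 * 1.68 * 16
Q = 41906 kJ

41906


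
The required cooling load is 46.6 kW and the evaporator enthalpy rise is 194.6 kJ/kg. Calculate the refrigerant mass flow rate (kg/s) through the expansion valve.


m_dot = Q / dh
m_dot = 46.6 / 194.6
m_dot = 0.2395 kg/s

0.2395


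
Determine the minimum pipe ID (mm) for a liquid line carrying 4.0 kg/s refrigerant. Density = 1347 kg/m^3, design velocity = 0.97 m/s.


A = m_dot / (rho * v) = 4.0 / (1347 * 0.97) = 0.003061404113 m^2
d = sqrt(4*A/pi) * 1000
d = 62.4 mm

62.4


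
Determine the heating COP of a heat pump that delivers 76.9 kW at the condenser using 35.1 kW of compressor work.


COP_hp = Q_cond / W
COP_hp = 76.9 / 35.1
COP_hp = 2.191

2.191


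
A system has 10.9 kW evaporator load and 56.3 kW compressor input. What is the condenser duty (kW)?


Q_cond = Q_evap + W
Q_cond = 10.9 + 56.3
Q_cond = 67.2 kW

67.2


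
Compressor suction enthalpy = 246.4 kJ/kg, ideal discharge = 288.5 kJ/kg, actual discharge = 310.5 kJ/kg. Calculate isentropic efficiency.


dh_ideal = 288.5 - 246.4 = 42.1 kJ/kg
dh_actual = 310.5 - 246.4 = 64.1 kJ/kg
eta_s = dh_ideal / dh_actual = 42.1 / 64.1
eta_s = 0.6568

0.6568


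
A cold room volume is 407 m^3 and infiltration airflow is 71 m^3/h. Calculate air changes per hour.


ACH = flow / volume
ACH = 71 / 407
ACH = 0.174

0.174


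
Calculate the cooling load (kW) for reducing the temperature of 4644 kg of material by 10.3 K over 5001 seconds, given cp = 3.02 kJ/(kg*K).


Q = m * cp * dT / t
Q = 4644 * 3.02 * 10.3 / 5001
Q = 28.885 kW

28.885


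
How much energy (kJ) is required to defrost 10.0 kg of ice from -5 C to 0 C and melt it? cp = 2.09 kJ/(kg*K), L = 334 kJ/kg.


Sensible heat = cp * dT = 2.09 * 5 = 10.45 kJ/kg
Total per kg = 10.45 + 334 = 344.45 kJ/kg
Q = m * total = 10.0 * 344.45
Q = 3444.5 kJ

3444.5


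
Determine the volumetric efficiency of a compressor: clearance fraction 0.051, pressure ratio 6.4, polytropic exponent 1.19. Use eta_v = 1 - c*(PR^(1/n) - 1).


PR^(1/n) = 6.4^(1/1.19) = 4.75841333
eta_v = 1 - 0.051 * (4.75841333 - 1)
eta_v = 0.8083

0.8083


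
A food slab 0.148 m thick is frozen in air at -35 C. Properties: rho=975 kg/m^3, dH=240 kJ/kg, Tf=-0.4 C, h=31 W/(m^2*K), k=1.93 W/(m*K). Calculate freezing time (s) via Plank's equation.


dT = -0.4 - (-35) = 34.6 K
term1 = a/(2h) = 0.148/(2*31) = 0.002387096774
term2 = a^2/(8k) = 0.148^2/(8*1.93) = 0.00141865285
t = rho*dH*1000/dT * (term1 + term2)
t = 975*240*1000/34.6 * (0.002387096774 + 0.00141865285)
t = 25738 s

25738


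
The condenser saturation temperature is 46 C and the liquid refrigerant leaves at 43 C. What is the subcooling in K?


Subcooling = T_cond - T_liquid
Subcooling = 46 - 43
Subcooling = 3 K

3


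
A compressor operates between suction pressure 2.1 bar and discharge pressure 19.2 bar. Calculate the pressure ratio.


PR = P_high / P_low
PR = 19.2 / 2.1
PR = 9.143

9.143


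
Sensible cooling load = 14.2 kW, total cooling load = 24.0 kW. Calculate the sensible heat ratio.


SHR = Q_sensible / Q_total
SHR = 14.2 / 24.0
SHR = 0.592

0.592


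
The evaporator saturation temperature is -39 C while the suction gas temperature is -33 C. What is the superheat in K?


Superheat = T_suction - T_evap
Superheat = -33 - (-39)
Superheat = 6 K

6


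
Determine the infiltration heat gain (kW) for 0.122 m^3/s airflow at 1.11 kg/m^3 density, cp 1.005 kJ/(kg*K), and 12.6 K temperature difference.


Q = V_dot * rho * cp * dT
Q = 0.122 * 1.11 * 1.005 * 12.6
Q = 1.715 kW

1.715


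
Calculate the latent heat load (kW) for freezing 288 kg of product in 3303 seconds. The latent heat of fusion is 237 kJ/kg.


Q_lat = m * h_fg / t
Q_lat = 288 * 237 / 3303
Q_lat = 20.66 kW

20.66


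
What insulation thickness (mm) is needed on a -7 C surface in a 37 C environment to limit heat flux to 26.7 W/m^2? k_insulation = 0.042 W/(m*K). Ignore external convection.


dT = 37 - (-7) = 44 K
thickness = k * dT / q_max * 1000
thickness = 0.042 * 44 / 26.7 * 1000
thickness = 69.2 mm

69.2


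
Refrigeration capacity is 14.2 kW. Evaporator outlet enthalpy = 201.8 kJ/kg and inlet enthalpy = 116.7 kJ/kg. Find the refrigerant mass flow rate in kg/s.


dh = 201.8 - 116.7 = 85.1 kJ/kg
m_dot = Q / dh = 14.2 / 85.1 = 0.1669 kg/s

0.1669


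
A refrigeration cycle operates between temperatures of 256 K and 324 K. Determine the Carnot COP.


dT = 324 - 256 = 68 K
COP_carnot = T_cold / dT = 256 / 68
COP_carnot = 3.765

3.765


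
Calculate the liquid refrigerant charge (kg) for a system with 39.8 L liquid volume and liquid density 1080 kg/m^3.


Charge = V * rho / 1000
Charge = 39.8 * 1080 / 1000
Charge = 42.98 kg

42.98


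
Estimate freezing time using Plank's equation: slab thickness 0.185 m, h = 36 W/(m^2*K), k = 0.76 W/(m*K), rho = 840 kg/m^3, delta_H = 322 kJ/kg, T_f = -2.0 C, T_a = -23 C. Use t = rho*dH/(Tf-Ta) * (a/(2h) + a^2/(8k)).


dT = -2.0 - (-23) = 21.0 K
term1 = a/(2h) = 0.185/(2*36) = 0.002569444444
term2 = a^2/(8k) = 0.185^2/(8*0.76) = 0.005629111842
t = rho*dH*1000/dT * (term1 + term2)
t = 840*322*1000/21.0 * (0.002569444444 + 0.005629111842)
t = 105597 s

105597


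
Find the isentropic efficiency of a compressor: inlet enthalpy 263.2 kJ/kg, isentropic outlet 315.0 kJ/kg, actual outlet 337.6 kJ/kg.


dh_ideal = 315.0 - 263.2 = 51.8 kJ/kg
dh_actual = 337.6 - 263.2 = 74.4 kJ/kg
eta_s = dh_ideal / dh_actual = 51.8 / 74.4
eta_s = 0.6962

0.6962


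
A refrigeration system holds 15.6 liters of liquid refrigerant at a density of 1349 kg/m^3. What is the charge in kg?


Charge = V * rho / 1000
Charge = 15.6 * 1349 / 1000
Charge = 21.04 kg

21.04


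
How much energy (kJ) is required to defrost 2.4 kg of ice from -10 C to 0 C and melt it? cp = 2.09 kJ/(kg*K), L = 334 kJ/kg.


Sensible heat = cp * dT = 2.09 * 10 = 20.9 kJ/kg
Total per kg = 20.9 + 334 = 354.9 kJ/kg
Q = m * total = 2.4 * 354.9
Q = 851.8 kJ

851.8


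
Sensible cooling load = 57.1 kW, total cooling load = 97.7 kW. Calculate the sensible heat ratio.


SHR = Q_sensible / Q_total
SHR = 57.1 / 97.7
SHR = 0.584

0.584


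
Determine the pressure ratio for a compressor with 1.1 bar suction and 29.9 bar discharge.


PR = P_high / P_low
PR = 29.9 / 1.1
PR = 27.182

27.182


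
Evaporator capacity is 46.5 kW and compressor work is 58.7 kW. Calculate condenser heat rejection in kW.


Q_cond = Q_evap + W
Q_cond = 46.5 + 58.7
Q_cond = 105.2 kW

105.2


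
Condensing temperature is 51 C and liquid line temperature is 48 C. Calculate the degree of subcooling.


Subcooling = T_cond - T_liquid
Subcooling = 51 - 48
Subcooling = 3 K

3


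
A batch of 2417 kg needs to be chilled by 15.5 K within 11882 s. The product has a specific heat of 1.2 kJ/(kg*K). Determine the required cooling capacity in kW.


Q = m * cp * dT / t
Q = 2417 * 1.2 * 15.5 / 11882
Q = 3.784 kW

3.784


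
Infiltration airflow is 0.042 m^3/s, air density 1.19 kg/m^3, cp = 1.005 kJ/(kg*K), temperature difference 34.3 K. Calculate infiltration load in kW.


Q = V_dot * rho * cp * dT
Q = 0.042 * 1.19 * 1.005 * 34.3
Q = 1.723 kW

1.723


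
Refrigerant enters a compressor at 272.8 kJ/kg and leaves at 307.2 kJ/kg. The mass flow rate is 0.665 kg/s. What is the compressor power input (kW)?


dh = 307.2 - 272.8 = 34.4 kJ/kg
W = m_dot * dh = 0.665 * 34.4 = 22.88 kW

22.88


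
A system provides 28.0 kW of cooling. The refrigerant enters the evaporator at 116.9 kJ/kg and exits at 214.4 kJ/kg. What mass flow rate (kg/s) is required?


dh = 214.4 - 116.9 = 97.5 kJ/kg
m_dot = Q / dh = 28.0 / 97.5 = 0.2872 kg/s

0.2872


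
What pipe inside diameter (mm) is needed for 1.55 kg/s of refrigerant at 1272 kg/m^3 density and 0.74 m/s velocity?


A = m_dot / (rho * v) = 1.55 / (1272 * 0.74) = 0.001646693864 m^2
d = sqrt(4*A/pi) * 1000
d = 45.8 mm

45.8


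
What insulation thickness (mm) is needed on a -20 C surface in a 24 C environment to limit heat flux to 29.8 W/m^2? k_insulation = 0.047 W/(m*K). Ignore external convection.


dT = 24 - (-20) = 44 K
thickness = k * dT / q_max * 1000
thickness = 0.047 * 44 / 29.8 * 1000
thickness = 69.4 mm

69.4


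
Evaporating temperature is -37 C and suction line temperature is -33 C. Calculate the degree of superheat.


Superheat = T_suction - T_evap
Superheat = -33 - (-37)
Superheat = 4 K

4


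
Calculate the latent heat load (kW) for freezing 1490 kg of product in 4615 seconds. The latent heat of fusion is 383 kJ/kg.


Q_lat = m * h_fg / t
Q_lat = 1490 * 383 / 4615
Q_lat = 123.66 kW

123.66


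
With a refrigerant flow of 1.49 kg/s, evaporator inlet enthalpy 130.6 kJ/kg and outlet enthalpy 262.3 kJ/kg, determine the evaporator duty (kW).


dh = 262.3 - 130.6 = 131.7 kJ/kg
Q_evap = m_dot * dh = 1.49 * 131.7
Q_evap = 196.23 kW

196.23


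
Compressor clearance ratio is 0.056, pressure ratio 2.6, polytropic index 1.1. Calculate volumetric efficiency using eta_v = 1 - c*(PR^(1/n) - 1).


PR^(1/n) = 2.6^(1/1.1) = 2.38368299
eta_v = 1 - 0.056 * (2.38368299 - 1)
eta_v = 0.9225

0.9225


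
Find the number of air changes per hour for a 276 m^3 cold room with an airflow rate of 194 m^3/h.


ACH = flow / volume
ACH = 194 / 276
ACH = 0.703

0.703


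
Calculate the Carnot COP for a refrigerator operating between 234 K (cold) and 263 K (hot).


dT = 263 - 234 = 29 K
COP_carnot = T_cold / dT = 234 / 29
COP_carnot = 8.069

8.069


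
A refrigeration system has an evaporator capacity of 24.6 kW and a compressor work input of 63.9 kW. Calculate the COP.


COP = Q_evap / W
COP = 24.6 / 63.9
COP = 0.385

0.385


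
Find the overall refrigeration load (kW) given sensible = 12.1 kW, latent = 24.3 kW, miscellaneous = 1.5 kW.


Q_total = Q_s + Q_l + Q_misc
Q_total = 12.1 + 24.3 + 1.5
Q_total = 37.9 kW

37.9


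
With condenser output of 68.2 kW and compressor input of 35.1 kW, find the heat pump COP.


COP_hp = Q_cond / W
COP_hp = 68.2 / 35.1
COP_hp = 1.943

1.943


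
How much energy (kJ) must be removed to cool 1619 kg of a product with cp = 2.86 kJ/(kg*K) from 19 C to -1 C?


dT = 19 - (-1) = 20 K
Q = m * cp * dT = 1619 * 2.86 * 20
Q = 92607 kJ

92607


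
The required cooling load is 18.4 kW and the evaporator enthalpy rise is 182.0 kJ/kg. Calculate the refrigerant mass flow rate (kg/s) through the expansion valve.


m_dot = Q / dh
m_dot = 18.4 / 182.0
m_dot = 0.1011 kg/s

0.1011


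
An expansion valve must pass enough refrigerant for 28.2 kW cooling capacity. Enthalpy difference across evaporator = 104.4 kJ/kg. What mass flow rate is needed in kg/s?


m_dot = Q / dh
m_dot = 28.2 / 104.4
m_dot = 0.2701 kg/s

0.2701


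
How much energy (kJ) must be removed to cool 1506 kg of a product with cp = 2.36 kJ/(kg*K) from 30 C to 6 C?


dT = 30 - (6) = 24 K
Q = m * cp * dT = 1506 * 2.36 * 24
Q = 85300 kJ

85300


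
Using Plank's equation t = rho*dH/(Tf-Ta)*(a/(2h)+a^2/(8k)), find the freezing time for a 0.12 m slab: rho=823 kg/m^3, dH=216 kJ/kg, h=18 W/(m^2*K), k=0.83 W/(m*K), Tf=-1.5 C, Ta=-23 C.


dT = -1.5 - (-23) = 21.5 K
term1 = a/(2h) = 0.12/(2*18) = 0.003333333333
term2 = a^2/(8k) = 0.12^2/(8*0.83) = 0.002168674699
t = rho*dH*1000/dT * (term1 + term2)
t = 823*216*1000/21.5 * (0.003333333333 + 0.002168674699)
t = 45492 s

45492


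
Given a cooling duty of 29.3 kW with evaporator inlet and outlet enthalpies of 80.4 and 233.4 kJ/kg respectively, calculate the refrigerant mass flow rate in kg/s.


dh = 233.4 - 80.4 = 153.0 kJ/kg
m_dot = Q / dh = 29.3 / 153.0 = 0.1915 kg/s

0.1915


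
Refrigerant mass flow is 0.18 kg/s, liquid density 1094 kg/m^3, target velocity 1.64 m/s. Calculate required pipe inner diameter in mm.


A = m_dot / (rho * v) = 0.18 / (1094 * 1.64) = 0.0001003255005 m^2
d = sqrt(4*A/pi) * 1000
d = 11.3 mm

11.3


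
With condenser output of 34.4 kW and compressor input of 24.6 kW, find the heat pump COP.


COP_hp = Q_cond / W
COP_hp = 34.4 / 24.6
COP_hp = 1.398

1.398


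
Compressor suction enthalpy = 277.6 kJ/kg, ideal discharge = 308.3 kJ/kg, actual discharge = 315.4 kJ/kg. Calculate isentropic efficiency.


dh_ideal = 308.3 - 277.6 = 30.7 kJ/kg
dh_actual = 315.4 - 277.6 = 37.8 kJ/kg
eta_s = dh_ideal / dh_actual = 30.7 / 37.8
eta_s = 0.8122

0.8122


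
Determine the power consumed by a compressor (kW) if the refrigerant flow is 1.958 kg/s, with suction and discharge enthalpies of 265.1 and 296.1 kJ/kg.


dh = 296.1 - 265.1 = 31.0 kJ/kg
W = m_dot * dh = 1.958 * 31.0 = 60.7 kW

60.7


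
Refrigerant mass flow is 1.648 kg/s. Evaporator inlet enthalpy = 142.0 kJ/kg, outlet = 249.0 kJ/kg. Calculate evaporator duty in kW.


dh = 249.0 - 142.0 = 107.0 kJ/kg
Q_evap = m_dot * dh = 1.648 * 107.0
Q_evap = 176.34 kW

176.34


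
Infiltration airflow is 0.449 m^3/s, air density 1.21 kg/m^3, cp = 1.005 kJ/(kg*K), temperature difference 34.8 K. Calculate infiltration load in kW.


Q = V_dot * rho * cp * dT
Q = 0.449 * 1.21 * 1.005 * 34.8
Q = 19.001 kW

19.001
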